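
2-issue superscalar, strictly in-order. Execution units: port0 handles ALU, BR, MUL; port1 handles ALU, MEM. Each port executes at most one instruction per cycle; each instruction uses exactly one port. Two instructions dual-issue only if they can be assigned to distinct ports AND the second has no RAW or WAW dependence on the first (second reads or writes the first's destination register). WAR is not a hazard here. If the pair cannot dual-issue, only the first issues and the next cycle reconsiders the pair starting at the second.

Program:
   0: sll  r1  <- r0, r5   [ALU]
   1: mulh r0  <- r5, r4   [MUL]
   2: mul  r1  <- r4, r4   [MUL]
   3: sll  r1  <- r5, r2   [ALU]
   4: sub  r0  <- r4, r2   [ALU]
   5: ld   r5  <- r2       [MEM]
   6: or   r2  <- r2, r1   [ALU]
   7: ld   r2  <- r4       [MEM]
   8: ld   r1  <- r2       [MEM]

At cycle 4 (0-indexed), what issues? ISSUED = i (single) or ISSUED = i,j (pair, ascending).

ISSUED = 7

0. sll.ALU;mulh.MUL @i0,i1  | 2-wide
1. mul.MUL @i2  | WAW r1
2. sll.ALU;sub.ALU @i3,i4  | 2-wide
3. ld.MEM;or.ALU @i5,i6  | 2-wide
4. ld.MEM @i7  | no-port MEM/MEM
5. ld.MEM @i8  | tail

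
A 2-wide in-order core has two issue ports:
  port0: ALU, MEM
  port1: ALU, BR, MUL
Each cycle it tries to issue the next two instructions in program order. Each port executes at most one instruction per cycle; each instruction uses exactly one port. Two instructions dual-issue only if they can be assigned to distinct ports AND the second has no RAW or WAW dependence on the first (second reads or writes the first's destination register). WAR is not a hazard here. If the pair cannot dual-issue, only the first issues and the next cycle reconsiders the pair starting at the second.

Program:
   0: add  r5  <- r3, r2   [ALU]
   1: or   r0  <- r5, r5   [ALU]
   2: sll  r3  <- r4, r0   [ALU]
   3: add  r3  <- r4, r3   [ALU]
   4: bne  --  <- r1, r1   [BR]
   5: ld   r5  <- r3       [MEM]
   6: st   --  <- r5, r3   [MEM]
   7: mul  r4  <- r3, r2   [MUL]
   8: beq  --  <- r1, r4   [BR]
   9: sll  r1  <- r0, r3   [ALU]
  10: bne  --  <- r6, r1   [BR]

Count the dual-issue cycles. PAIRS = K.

[0] i0  add.ALU  -- RAW r5
[1] i1  or.ALU  -- RAW r0
[2] i2  sll.ALU  -- RAW+WAW r3
[3] i3+i4  add.ALU bne.BR  -- dual
[4] i5  ld.MEM  -- no-port MEM/MEM
[5] i6+i7  st.MEM mul.MUL  -- dual
[6] i8+i9  beq.BR sll.ALU  -- dual
[7] i10  bne.BR  -- tail

PAIRS = 3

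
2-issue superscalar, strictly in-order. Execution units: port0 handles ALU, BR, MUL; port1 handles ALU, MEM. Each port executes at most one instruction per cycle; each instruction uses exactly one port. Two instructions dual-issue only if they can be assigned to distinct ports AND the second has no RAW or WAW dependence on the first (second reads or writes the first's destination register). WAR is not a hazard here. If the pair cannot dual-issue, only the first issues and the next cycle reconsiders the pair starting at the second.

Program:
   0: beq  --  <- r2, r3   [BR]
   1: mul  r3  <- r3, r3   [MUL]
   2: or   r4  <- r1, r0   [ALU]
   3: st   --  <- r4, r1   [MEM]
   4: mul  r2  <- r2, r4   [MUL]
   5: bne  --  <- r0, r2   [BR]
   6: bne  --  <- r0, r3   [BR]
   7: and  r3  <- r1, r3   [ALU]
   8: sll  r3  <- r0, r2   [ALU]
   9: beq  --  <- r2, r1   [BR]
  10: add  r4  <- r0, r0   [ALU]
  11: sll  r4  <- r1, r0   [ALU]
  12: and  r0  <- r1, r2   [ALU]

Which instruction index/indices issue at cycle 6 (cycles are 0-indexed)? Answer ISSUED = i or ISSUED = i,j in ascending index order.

ISSUED = 10

[0] i0  beq  -- no-port BR/MUL
[1] i1,i2  mul or  -- pair
[2] i3,i4  st mul  -- pair
[3] i5  bne  -- no-port BR/BR
[4] i6,i7  bne and  -- pair
[5] i8,i9  sll beq  -- pair
[6] i10  add  -- WAW r4
[7] i11,i12  sll and  -- pair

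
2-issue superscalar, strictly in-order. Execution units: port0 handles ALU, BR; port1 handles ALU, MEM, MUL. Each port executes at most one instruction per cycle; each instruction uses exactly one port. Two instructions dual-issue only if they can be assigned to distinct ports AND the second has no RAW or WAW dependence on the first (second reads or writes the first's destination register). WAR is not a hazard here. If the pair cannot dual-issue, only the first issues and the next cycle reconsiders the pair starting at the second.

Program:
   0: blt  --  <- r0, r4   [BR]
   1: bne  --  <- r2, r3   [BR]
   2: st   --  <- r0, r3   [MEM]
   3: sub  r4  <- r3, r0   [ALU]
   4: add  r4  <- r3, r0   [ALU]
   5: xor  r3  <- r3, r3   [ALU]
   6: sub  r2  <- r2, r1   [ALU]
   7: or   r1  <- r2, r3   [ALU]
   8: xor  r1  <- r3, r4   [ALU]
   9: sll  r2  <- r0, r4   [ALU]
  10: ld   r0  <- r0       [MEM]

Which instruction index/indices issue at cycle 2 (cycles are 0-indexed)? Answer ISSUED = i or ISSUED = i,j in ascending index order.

[0] i0  blt  -- no-port BR/BR
[1] i1,i2  bne/st  -- pair
[2] i3  sub  -- WAW r4
[3] i4,i5  add/xor  -- pair
[4] i6  sub  -- RAW r2
[5] i7  or  -- WAW r1
[6] i8,i9  xor/sll  -- pair
[7] i10  ld  -- tail

ISSUED = 3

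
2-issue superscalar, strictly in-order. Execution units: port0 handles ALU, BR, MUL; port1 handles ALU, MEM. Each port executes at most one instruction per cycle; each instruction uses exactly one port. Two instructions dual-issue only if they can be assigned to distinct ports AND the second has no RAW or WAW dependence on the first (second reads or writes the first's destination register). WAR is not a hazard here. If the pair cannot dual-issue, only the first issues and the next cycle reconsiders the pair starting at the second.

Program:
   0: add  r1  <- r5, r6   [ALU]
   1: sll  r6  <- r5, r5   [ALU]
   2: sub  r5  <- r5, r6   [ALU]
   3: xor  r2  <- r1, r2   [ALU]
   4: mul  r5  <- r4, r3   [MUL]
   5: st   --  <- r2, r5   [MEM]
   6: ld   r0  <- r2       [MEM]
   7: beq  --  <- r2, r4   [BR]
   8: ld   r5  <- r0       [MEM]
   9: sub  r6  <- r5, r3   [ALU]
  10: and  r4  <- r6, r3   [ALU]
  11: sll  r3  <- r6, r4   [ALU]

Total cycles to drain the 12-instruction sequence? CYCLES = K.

0. add.ALU/sll.ALU @i0/i1  | dual
1. sub.ALU/xor.ALU @i2/i3  | dual
2. mul.MUL @i4  | RAW r5
3. st.MEM @i5  | no-port MEM/MEM
4. ld.MEM/beq.BR @i6/i7  | dual
5. ld.MEM @i8  | RAW r5
6. sub.ALU @i9  | RAW r6
7. and.ALU @i10  | RAW r4
8. sll.ALU @i11  | tail

CYCLES = 9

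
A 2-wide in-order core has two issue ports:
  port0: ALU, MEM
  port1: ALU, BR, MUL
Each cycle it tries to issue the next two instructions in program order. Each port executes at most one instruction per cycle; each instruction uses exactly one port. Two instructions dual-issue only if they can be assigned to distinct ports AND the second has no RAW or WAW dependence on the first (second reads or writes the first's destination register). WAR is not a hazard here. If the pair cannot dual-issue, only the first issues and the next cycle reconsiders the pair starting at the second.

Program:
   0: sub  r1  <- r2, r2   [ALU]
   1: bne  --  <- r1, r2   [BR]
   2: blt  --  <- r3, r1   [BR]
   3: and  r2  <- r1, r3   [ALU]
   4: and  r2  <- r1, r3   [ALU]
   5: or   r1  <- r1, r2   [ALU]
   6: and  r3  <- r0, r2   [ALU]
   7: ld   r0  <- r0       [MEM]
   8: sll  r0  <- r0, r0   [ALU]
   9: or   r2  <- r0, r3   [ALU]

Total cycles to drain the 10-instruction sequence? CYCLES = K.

CYCLES = 8

c0: i0 sub.ALU  RAW r1
c1: i1 bne.BR  no-port BR/BR
c2: i2&i3 blt.BR/and.ALU  dual
c3: i4 and.ALU  RAW r2
c4: i5&i6 or.ALU/and.ALU  dual
c5: i7 ld.MEM  RAW+WAW r0
c6: i8 sll.ALU  RAW r0
c7: i9 or.ALU  tail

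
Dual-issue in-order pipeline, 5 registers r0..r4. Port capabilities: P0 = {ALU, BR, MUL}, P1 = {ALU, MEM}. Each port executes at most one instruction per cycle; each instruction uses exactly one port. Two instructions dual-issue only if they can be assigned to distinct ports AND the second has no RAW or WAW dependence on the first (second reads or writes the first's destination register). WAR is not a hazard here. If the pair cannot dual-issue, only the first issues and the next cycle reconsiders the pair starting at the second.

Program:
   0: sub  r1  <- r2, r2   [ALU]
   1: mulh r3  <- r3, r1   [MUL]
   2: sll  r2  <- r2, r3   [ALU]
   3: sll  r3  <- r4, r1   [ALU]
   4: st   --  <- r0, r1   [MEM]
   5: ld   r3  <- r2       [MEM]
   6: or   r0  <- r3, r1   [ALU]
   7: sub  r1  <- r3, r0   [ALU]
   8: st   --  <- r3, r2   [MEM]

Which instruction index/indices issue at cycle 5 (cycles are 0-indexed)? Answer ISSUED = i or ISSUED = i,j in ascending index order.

0. sub.ALU @i0  | RAW r1
1. mulh.MUL @i1  | RAW r3
2. sll.ALU sll.ALU @i2&i3  | dual
3. st.MEM @i4  | no-port MEM/MEM
4. ld.MEM @i5  | RAW r3
5. or.ALU @i6  | RAW r0
6. sub.ALU st.MEM @i7&i8  | dual

ISSUED = 6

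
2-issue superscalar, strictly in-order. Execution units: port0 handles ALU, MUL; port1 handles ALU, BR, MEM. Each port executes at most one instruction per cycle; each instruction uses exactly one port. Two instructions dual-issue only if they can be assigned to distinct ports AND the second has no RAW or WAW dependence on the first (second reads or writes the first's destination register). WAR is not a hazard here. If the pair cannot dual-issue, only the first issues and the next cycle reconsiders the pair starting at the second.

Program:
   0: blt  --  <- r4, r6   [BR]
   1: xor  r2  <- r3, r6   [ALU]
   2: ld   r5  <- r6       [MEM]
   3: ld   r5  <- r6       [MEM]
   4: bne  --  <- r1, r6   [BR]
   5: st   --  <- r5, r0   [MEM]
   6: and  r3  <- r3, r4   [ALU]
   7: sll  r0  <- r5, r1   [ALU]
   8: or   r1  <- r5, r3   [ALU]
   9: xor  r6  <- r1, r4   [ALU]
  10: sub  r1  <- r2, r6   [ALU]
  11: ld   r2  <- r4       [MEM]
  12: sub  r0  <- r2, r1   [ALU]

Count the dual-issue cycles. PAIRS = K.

[0] i0&i1  blt xor  -- pair
[1] i2  ld  -- no-port MEM/MEM
[2] i3  ld  -- no-port MEM/BR
[3] i4  bne  -- no-port BR/MEM
[4] i5&i6  st and  -- pair
[5] i7&i8  sll or  -- pair
[6] i9  xor  -- RAW r6
[7] i10&i11  sub ld  -- pair
[8] i12  sub  -- tail

PAIRS = 4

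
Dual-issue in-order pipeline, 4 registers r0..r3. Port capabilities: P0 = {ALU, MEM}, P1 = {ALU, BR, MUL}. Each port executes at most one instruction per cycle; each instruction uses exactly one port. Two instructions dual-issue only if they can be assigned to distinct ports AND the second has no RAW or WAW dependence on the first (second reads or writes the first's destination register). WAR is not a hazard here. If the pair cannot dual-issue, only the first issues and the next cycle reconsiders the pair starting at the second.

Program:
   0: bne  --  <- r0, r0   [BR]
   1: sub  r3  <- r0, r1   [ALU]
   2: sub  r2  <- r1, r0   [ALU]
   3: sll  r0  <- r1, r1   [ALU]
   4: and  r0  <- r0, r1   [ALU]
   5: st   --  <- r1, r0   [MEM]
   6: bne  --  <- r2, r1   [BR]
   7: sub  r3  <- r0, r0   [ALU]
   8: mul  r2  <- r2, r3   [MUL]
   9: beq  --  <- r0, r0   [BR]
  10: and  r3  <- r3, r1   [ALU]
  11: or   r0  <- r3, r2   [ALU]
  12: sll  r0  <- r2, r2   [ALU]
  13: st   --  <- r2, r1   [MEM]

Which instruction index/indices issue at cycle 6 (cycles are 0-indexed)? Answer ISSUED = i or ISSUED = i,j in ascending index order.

#0 head=0: bne+sub i0+i1 pair
#1 head=2: sub+sll i2+i3 pair
#2 head=4: and i4 RAW r0
#3 head=5: st+bne i5+i6 pair
#4 head=7: sub i7 RAW r3
#5 head=8: mul i8 no-port MUL/BR
#6 head=9: beq+and i9+i10 pair
#7 head=11: or i11 WAW r0
#8 head=12: sll+st i12+i13 pair

ISSUED = 9,10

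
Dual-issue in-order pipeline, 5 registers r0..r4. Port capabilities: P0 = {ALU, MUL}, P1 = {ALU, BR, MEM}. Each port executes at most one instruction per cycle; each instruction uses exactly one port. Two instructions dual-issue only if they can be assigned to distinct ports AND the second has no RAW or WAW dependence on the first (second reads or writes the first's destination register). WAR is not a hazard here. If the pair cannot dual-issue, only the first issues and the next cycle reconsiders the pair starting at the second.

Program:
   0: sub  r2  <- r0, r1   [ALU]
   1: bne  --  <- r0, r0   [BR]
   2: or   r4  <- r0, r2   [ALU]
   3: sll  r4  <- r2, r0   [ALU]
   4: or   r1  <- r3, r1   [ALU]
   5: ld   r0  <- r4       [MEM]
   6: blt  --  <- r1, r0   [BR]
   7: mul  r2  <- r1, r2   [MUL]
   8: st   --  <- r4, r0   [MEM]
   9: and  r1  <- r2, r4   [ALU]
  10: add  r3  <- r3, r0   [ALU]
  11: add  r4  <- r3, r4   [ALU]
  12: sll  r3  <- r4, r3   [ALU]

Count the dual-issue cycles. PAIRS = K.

PAIRS = 4

#0 head=0: sub bne i0+i1 pair
#1 head=2: or i2 WAW r4
#2 head=3: sll or i3+i4 pair
#3 head=5: ld i5 no-port MEM/BR
#4 head=6: blt mul i6+i7 pair
#5 head=8: st and i8+i9 pair
#6 head=10: add i10 RAW r3
#7 head=11: add i11 RAW r4
#8 head=12: sll i12 tail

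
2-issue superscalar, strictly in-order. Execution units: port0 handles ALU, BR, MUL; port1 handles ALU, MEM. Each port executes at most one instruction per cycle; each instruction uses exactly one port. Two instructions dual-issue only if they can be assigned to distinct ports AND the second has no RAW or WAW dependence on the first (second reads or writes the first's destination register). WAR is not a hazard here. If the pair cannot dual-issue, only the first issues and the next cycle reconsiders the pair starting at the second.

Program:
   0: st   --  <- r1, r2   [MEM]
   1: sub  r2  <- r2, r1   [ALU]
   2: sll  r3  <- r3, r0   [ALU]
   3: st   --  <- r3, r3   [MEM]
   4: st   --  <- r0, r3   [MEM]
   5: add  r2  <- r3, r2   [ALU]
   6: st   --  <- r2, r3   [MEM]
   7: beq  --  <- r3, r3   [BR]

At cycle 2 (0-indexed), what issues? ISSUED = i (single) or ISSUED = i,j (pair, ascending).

ISSUED = 3

0. st.MEM;sub.ALU @i0/i1  | dual
1. sll.ALU @i2  | RAW r3
2. st.MEM @i3  | no-port MEM/MEM
3. st.MEM;add.ALU @i4/i5  | dual
4. st.MEM;beq.BR @i6/i7  | dual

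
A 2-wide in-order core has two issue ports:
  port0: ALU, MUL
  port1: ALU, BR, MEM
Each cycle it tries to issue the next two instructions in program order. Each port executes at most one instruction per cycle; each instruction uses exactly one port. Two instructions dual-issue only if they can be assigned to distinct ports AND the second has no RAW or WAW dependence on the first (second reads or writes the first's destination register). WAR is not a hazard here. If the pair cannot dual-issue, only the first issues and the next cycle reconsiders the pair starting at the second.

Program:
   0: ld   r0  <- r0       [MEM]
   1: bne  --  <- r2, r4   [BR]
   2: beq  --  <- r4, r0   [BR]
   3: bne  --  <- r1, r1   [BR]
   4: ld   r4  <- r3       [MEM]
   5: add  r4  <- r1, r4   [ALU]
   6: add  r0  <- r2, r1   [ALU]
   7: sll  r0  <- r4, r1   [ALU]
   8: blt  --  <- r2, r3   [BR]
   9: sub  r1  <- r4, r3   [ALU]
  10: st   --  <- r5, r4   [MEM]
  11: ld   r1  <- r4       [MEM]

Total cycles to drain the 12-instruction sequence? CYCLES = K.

[0] i0  ld.MEM  -- no-port MEM/BR
[1] i1  bne.BR  -- no-port BR/BR
[2] i2  beq.BR  -- no-port BR/BR
[3] i3  bne.BR  -- no-port BR/MEM
[4] i4  ld.MEM  -- RAW+WAW r4
[5] i5+i6  add.ALU;add.ALU  -- pair
[6] i7+i8  sll.ALU;blt.BR  -- pair
[7] i9+i10  sub.ALU;st.MEM  -- pair
[8] i11  ld.MEM  -- tail

CYCLES = 9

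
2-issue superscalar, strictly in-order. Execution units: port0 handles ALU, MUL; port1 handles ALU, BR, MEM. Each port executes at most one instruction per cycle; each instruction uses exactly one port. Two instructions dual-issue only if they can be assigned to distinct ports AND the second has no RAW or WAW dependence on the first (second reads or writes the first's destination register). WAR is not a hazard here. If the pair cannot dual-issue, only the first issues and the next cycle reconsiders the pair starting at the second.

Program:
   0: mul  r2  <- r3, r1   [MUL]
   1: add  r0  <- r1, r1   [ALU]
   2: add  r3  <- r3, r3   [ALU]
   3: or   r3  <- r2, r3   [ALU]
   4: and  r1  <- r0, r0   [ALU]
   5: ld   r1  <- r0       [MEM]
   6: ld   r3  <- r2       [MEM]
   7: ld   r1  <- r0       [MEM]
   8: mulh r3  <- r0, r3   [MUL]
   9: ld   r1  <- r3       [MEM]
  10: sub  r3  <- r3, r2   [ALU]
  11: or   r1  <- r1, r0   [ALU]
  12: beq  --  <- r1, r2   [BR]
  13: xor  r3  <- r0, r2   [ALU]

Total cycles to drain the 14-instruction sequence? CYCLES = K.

t=0 i0+i1:mul+add ; dual
t=1 i2:add ; RAW+WAW r3
t=2 i3+i4:or+and ; dual
t=3 i5:ld ; no-port MEM/MEM
t=4 i6:ld ; no-port MEM/MEM
t=5 i7+i8:ld+mulh ; dual
t=6 i9+i10:ld+sub ; dual
t=7 i11:or ; RAW r1
t=8 i12+i13:beq+xor ; dual

CYCLES = 9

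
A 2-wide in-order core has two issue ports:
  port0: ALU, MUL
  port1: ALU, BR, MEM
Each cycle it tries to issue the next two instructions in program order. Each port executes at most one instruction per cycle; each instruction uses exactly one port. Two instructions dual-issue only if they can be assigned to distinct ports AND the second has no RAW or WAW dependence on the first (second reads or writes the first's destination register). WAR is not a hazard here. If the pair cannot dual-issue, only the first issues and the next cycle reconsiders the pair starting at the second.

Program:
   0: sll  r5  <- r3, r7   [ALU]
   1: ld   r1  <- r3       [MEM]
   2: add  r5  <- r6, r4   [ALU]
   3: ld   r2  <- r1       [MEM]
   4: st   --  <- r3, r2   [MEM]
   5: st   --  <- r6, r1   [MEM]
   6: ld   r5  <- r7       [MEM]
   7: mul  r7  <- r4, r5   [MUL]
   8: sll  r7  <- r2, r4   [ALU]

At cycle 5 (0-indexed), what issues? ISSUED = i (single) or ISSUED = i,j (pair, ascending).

c0: i0&i1 sll ld  2-wide
c1: i2&i3 add ld  2-wide
c2: i4 st  no-port MEM/MEM
c3: i5 st  no-port MEM/MEM
c4: i6 ld  RAW r5
c5: i7 mul  WAW r7
c6: i8 sll  tail

ISSUED = 7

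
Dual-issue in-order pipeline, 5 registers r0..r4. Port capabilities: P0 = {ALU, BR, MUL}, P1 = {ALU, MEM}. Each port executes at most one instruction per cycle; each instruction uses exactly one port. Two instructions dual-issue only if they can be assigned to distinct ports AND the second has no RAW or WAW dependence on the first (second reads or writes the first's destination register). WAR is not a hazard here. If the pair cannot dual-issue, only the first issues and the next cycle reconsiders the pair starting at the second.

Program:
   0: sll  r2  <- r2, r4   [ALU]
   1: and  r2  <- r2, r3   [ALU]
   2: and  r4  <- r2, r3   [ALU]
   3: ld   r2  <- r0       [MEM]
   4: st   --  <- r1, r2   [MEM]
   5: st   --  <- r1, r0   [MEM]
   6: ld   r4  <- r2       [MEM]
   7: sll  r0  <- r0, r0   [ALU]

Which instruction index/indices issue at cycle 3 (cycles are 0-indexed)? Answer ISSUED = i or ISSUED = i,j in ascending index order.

ISSUED = 4

  cy0 -> i0 (sll) RAW+WAW r2
  cy1 -> i1 (and) RAW r2
  cy2 -> i2/i3 (and;ld) dual
  cy3 -> i4 (st) no-port MEM/MEM
  cy4 -> i5 (st) no-port MEM/MEM
  cy5 -> i6/i7 (ld;sll) dual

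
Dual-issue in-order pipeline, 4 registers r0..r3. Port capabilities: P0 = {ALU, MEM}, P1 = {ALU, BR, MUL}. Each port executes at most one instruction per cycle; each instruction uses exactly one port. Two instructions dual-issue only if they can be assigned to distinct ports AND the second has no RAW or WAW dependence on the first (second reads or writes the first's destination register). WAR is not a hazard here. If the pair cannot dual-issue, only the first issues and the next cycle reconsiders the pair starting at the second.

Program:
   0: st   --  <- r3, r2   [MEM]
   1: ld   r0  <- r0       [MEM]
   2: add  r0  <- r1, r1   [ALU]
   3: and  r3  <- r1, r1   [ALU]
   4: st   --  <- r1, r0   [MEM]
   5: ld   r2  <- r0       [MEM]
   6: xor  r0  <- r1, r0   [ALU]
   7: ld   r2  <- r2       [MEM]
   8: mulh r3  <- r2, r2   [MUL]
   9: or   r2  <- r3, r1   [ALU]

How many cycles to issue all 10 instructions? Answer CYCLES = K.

#0 head=0: st i0 no-port MEM/MEM
#1 head=1: ld i1 WAW r0
#2 head=2: add+and i2+i3 pair
#3 head=4: st i4 no-port MEM/MEM
#4 head=5: ld+xor i5+i6 pair
#5 head=7: ld i7 RAW r2
#6 head=8: mulh i8 RAW r3
#7 head=9: or i9 tail

CYCLES = 8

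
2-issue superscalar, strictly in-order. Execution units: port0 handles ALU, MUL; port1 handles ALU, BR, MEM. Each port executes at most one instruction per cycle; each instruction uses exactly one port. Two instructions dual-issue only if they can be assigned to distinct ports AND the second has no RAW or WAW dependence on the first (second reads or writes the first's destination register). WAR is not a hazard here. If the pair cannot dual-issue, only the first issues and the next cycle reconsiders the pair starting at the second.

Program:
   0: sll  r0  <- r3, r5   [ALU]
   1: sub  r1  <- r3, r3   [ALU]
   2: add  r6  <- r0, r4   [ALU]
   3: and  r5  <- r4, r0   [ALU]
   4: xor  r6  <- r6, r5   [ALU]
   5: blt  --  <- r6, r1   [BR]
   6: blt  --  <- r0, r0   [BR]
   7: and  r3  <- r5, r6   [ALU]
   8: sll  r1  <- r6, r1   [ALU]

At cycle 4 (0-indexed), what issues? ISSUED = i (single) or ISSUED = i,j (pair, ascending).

ISSUED = 6,7

  cy0 -> i0+i1 (sll.ALU sub.ALU) dual
  cy1 -> i2+i3 (add.ALU and.ALU) dual
  cy2 -> i4 (xor.ALU) RAW r6
  cy3 -> i5 (blt.BR) no-port BR/BR
  cy4 -> i6+i7 (blt.BR and.ALU) dual
  cy5 -> i8 (sll.ALU) tail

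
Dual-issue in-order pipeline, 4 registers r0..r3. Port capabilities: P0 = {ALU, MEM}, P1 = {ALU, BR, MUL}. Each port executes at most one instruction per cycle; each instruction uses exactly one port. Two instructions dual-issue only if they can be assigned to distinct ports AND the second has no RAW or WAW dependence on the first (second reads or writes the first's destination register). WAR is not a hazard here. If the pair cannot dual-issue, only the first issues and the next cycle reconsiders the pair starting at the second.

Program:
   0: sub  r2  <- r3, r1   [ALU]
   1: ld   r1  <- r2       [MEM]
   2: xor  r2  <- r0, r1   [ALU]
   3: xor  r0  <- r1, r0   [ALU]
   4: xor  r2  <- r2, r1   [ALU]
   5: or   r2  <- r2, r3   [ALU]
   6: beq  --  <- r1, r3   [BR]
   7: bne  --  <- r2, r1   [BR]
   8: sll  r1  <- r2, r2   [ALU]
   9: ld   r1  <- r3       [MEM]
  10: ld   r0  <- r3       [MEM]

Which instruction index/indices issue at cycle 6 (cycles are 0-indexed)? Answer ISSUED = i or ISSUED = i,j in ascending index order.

c0: i0 sub  RAW r2
c1: i1 ld  RAW r1
c2: i2&i3 xor+xor  2-wide
c3: i4 xor  RAW+WAW r2
c4: i5&i6 or+beq  2-wide
c5: i7&i8 bne+sll  2-wide
c6: i9 ld  no-port MEM/MEM
c7: i10 ld  tail

ISSUED = 9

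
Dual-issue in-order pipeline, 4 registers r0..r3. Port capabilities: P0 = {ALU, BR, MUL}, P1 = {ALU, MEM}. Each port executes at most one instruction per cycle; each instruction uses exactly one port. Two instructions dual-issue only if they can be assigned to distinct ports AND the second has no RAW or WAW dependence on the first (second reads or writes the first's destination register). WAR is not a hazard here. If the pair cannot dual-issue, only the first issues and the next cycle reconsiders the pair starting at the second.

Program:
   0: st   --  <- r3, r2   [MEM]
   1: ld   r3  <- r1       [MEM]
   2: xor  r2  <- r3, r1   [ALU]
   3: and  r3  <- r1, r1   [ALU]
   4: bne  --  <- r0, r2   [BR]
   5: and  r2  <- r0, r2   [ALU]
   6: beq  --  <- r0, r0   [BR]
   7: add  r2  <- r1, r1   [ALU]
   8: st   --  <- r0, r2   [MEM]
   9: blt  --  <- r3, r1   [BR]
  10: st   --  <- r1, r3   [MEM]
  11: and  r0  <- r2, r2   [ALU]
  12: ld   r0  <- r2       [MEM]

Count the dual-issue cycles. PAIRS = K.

PAIRS = 5

t=0 i0:st ; no-port MEM/MEM
t=1 i1:ld ; RAW r3
t=2 i2&i3:xor;and ; pair
t=3 i4&i5:bne;and ; pair
t=4 i6&i7:beq;add ; pair
t=5 i8&i9:st;blt ; pair
t=6 i10&i11:st;and ; pair
t=7 i12:ld ; tail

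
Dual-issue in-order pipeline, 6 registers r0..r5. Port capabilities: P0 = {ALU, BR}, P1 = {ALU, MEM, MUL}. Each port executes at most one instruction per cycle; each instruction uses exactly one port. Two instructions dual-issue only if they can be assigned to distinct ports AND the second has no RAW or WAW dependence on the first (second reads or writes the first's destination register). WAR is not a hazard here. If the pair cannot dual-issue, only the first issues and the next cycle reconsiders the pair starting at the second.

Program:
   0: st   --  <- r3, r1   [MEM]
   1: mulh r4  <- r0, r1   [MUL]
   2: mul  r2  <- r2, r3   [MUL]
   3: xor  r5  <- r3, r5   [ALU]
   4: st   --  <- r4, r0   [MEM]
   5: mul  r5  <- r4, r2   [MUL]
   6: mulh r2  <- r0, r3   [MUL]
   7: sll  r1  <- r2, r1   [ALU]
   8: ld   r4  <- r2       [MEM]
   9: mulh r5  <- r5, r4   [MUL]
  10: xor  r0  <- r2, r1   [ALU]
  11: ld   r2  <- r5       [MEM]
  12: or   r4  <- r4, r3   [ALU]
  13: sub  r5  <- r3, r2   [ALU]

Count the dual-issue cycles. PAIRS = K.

PAIRS = 4

t=0 i0:st.MEM ; no-port MEM/MUL
t=1 i1:mulh.MUL ; no-port MUL/MUL
t=2 i2/i3:mul.MUL;xor.ALU ; dual
t=3 i4:st.MEM ; no-port MEM/MUL
t=4 i5:mul.MUL ; no-port MUL/MUL
t=5 i6:mulh.MUL ; RAW r2
t=6 i7/i8:sll.ALU;ld.MEM ; dual
t=7 i9/i10:mulh.MUL;xor.ALU ; dual
t=8 i11/i12:ld.MEM;or.ALU ; dual
t=9 i13:sub.ALU ; tail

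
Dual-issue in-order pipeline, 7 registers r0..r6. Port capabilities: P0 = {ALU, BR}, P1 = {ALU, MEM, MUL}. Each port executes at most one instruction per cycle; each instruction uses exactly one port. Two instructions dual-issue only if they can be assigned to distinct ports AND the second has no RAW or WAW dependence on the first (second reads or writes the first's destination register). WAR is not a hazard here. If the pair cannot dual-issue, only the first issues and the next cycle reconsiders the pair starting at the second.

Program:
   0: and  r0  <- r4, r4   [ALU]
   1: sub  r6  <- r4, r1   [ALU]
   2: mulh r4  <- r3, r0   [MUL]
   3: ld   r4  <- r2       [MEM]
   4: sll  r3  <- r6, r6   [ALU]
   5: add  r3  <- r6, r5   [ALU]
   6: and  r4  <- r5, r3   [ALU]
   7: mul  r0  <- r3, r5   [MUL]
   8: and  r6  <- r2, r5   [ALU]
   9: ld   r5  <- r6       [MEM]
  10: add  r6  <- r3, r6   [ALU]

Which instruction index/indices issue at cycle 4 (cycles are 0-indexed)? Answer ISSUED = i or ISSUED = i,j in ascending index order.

ISSUED = 6,7

[0] i0/i1  and/sub  -- 2-wide
[1] i2  mulh  -- no-port MUL/MEM
[2] i3/i4  ld/sll  -- 2-wide
[3] i5  add  -- RAW r3
[4] i6/i7  and/mul  -- 2-wide
[5] i8  and  -- RAW r6
[6] i9/i10  ld/add  -- 2-wide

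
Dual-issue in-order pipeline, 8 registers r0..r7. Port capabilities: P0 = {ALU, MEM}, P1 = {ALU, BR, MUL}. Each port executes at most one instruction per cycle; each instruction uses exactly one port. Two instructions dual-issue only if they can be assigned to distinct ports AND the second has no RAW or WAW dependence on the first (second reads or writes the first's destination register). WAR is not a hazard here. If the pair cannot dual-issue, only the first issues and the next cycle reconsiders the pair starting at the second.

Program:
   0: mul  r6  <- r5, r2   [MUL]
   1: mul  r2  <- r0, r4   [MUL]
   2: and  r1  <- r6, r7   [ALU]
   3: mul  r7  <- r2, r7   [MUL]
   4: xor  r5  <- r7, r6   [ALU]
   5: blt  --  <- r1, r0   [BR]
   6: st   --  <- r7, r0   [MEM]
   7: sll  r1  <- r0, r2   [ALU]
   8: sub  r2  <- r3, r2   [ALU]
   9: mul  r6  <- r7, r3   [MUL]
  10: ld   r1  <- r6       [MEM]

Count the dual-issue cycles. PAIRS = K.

  cy0 -> i0 (mul) no-port MUL/MUL
  cy1 -> i1,i2 (mul/and) pair
  cy2 -> i3 (mul) RAW r7
  cy3 -> i4,i5 (xor/blt) pair
  cy4 -> i6,i7 (st/sll) pair
  cy5 -> i8,i9 (sub/mul) pair
  cy6 -> i10 (ld) tail

PAIRS = 4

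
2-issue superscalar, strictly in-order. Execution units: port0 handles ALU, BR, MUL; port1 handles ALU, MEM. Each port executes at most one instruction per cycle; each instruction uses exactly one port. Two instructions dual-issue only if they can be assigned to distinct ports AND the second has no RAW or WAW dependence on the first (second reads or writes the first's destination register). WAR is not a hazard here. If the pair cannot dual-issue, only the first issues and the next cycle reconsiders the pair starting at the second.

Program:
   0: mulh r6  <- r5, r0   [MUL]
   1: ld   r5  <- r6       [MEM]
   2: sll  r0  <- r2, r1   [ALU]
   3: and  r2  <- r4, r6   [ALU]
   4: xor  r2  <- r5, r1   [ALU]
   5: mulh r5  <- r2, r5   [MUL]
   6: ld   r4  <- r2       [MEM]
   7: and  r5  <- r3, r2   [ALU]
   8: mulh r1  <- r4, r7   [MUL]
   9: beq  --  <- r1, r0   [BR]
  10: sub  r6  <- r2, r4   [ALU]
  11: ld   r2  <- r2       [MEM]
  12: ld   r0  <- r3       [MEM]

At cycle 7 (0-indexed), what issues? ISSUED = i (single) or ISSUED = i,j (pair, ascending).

0. mulh.MUL @i0  | RAW r6
1. ld.MEM/sll.ALU @i1/i2  | pair
2. and.ALU @i3  | WAW r2
3. xor.ALU @i4  | RAW r2
4. mulh.MUL/ld.MEM @i5/i6  | pair
5. and.ALU/mulh.MUL @i7/i8  | pair
6. beq.BR/sub.ALU @i9/i10  | pair
7. ld.MEM @i11  | no-port MEM/MEM
8. ld.MEM @i12  | tail

ISSUED = 11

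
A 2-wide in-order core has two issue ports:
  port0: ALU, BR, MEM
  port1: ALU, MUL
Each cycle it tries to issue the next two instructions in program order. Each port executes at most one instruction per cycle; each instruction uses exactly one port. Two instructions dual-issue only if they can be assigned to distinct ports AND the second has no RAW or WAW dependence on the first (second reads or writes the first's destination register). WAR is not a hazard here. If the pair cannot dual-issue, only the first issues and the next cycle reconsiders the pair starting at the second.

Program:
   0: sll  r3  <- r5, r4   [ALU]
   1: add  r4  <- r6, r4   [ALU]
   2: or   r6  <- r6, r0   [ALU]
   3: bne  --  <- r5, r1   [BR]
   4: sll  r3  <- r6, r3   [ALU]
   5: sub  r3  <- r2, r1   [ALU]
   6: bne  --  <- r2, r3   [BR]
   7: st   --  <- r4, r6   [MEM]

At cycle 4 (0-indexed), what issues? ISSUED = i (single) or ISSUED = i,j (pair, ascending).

ISSUED = 6

#0 head=0: sll add i0,i1 dual
#1 head=2: or bne i2,i3 dual
#2 head=4: sll i4 WAW r3
#3 head=5: sub i5 RAW r3
#4 head=6: bne i6 no-port BR/MEM
#5 head=7: st i7 tail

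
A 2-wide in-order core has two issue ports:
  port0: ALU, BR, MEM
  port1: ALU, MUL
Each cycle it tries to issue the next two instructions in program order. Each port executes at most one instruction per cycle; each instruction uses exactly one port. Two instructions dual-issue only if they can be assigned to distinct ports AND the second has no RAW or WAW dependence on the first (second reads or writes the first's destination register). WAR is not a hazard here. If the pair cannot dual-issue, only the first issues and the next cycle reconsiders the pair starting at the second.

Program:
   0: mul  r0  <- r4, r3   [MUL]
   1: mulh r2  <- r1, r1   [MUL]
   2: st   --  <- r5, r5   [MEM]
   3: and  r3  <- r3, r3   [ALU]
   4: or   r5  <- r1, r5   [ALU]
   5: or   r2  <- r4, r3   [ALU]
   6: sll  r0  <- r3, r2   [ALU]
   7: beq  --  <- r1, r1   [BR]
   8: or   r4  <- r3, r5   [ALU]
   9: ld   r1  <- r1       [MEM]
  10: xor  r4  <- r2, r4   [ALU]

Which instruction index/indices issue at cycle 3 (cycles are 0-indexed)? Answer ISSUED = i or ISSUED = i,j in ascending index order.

ISSUED = 5

  cy0 -> i0 (mul.MUL) no-port MUL/MUL
  cy1 -> i1/i2 (mulh.MUL/st.MEM) 2-wide
  cy2 -> i3/i4 (and.ALU/or.ALU) 2-wide
  cy3 -> i5 (or.ALU) RAW r2
  cy4 -> i6/i7 (sll.ALU/beq.BR) 2-wide
  cy5 -> i8/i9 (or.ALU/ld.MEM) 2-wide
  cy6 -> i10 (xor.ALU) tail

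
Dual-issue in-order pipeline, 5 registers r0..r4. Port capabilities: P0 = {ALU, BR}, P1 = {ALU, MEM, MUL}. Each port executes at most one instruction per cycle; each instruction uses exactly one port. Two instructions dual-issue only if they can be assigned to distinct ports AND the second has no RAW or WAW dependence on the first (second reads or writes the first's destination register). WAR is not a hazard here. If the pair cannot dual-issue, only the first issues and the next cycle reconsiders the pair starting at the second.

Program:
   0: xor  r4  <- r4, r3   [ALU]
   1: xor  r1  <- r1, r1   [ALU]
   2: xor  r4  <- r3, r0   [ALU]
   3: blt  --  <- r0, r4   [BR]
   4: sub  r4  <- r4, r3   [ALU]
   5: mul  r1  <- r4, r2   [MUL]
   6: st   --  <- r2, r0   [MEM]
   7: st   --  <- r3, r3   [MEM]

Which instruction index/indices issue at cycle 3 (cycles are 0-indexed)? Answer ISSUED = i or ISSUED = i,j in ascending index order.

0. xor xor @i0+i1  | pair
1. xor @i2  | RAW r4
2. blt sub @i3+i4  | pair
3. mul @i5  | no-port MUL/MEM
4. st @i6  | no-port MEM/MEM
5. st @i7  | tail

ISSUED = 5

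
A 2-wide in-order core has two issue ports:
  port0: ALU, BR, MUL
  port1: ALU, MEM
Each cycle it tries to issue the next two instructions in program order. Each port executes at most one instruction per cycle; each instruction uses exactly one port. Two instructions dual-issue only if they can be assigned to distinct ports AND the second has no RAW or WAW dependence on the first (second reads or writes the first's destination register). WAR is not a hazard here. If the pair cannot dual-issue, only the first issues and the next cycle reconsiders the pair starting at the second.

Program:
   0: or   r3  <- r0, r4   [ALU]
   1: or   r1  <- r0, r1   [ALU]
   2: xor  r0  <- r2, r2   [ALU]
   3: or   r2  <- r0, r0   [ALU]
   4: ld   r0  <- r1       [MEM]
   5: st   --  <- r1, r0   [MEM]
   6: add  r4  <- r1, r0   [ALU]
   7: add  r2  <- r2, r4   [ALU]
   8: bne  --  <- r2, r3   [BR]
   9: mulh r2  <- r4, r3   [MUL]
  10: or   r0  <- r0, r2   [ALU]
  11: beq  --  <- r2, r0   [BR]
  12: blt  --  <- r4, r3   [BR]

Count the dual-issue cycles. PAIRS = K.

t=0 i0,i1:or;or ; dual
t=1 i2:xor ; RAW r0
t=2 i3,i4:or;ld ; dual
t=3 i5,i6:st;add ; dual
t=4 i7:add ; RAW r2
t=5 i8:bne ; no-port BR/MUL
t=6 i9:mulh ; RAW r2
t=7 i10:or ; RAW r0
t=8 i11:beq ; no-port BR/BR
t=9 i12:blt ; tail

PAIRS = 3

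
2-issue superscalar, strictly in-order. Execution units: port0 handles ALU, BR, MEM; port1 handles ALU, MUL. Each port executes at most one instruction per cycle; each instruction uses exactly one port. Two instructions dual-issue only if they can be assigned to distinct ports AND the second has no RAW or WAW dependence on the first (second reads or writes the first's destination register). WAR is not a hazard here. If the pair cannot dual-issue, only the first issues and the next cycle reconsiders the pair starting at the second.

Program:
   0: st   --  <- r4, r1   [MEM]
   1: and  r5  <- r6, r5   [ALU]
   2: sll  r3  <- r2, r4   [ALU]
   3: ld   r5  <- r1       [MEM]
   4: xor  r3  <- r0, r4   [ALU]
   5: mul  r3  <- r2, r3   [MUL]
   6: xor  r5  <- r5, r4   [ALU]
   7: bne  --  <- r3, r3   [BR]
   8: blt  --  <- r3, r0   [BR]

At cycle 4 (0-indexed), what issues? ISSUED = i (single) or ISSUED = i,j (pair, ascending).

0. st.MEM;and.ALU @i0+i1  | pair
1. sll.ALU;ld.MEM @i2+i3  | pair
2. xor.ALU @i4  | RAW+WAW r3
3. mul.MUL;xor.ALU @i5+i6  | pair
4. bne.BR @i7  | no-port BR/BR
5. blt.BR @i8  | tail

ISSUED = 7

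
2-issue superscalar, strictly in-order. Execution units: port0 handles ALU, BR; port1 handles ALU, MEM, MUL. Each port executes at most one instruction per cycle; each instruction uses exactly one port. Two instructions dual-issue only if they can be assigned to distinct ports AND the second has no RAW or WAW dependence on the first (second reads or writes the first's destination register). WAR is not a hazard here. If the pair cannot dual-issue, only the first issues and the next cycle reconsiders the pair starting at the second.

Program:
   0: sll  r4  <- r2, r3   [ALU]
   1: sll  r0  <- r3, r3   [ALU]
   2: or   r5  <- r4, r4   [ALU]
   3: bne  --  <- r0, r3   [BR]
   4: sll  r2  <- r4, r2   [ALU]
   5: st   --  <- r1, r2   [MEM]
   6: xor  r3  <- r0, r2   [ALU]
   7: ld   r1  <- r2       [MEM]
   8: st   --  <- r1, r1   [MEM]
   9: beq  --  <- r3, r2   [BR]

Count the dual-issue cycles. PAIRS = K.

#0 head=0: sll;sll i0&i1 dual
#1 head=2: or;bne i2&i3 dual
#2 head=4: sll i4 RAW r2
#3 head=5: st;xor i5&i6 dual
#4 head=7: ld i7 no-port MEM/MEM
#5 head=8: st;beq i8&i9 dual

PAIRS = 4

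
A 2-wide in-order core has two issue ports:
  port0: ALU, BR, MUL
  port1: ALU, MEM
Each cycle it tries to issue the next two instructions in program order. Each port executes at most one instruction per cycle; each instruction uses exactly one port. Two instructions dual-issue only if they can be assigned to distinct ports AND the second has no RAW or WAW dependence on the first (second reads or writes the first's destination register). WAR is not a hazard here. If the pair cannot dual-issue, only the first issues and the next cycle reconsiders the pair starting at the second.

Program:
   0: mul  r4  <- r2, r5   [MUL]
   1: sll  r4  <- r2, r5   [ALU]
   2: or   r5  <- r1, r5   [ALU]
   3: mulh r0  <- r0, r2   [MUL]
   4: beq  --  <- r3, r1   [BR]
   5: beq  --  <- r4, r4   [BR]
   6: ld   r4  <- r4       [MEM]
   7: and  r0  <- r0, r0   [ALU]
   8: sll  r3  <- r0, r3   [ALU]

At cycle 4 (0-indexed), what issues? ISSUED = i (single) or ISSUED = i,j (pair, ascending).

ISSUED = 5,6

c0: i0 mul  WAW r4
c1: i1/i2 sll+or  dual
c2: i3 mulh  no-port MUL/BR
c3: i4 beq  no-port BR/BR
c4: i5/i6 beq+ld  dual
c5: i7 and  RAW r0
c6: i8 sll  tail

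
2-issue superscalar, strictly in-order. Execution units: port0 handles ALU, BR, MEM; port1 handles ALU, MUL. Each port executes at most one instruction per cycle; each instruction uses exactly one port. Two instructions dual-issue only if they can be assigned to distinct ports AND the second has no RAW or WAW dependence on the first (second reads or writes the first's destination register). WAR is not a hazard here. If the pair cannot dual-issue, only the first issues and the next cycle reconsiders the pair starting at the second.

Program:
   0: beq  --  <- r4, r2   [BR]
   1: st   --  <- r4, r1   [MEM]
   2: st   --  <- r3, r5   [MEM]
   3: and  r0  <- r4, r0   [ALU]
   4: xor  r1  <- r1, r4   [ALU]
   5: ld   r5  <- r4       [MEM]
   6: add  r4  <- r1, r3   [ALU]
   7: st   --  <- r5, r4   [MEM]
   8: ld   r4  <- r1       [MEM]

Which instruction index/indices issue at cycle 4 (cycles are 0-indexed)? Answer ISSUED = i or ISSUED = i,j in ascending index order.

[0] i0  beq  -- no-port BR/MEM
[1] i1  st  -- no-port MEM/MEM
[2] i2&i3  st+and  -- dual
[3] i4&i5  xor+ld  -- dual
[4] i6  add  -- RAW r4
[5] i7  st  -- no-port MEM/MEM
[6] i8  ld  -- tail

ISSUED = 6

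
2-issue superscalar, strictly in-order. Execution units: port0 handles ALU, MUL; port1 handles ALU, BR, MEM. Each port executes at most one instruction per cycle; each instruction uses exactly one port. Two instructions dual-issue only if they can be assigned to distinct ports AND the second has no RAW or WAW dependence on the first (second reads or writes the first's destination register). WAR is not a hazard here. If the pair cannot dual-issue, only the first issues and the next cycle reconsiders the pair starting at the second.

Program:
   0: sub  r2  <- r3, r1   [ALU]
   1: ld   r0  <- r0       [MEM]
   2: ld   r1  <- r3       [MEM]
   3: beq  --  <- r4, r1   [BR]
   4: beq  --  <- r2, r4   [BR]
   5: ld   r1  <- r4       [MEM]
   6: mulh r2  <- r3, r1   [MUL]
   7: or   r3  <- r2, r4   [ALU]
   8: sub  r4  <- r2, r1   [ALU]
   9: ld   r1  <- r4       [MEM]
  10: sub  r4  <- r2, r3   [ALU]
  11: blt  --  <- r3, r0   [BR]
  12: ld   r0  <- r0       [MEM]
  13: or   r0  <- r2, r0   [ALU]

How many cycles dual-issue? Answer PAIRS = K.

PAIRS = 3

[0] i0&i1  sub/ld  -- pair
[1] i2  ld  -- no-port MEM/BR
[2] i3  beq  -- no-port BR/BR
[3] i4  beq  -- no-port BR/MEM
[4] i5  ld  -- RAW r1
[5] i6  mulh  -- RAW r2
[6] i7&i8  or/sub  -- pair
[7] i9&i10  ld/sub  -- pair
[8] i11  blt  -- no-port BR/MEM
[9] i12  ld  -- RAW+WAW r0
[10] i13  or  -- tail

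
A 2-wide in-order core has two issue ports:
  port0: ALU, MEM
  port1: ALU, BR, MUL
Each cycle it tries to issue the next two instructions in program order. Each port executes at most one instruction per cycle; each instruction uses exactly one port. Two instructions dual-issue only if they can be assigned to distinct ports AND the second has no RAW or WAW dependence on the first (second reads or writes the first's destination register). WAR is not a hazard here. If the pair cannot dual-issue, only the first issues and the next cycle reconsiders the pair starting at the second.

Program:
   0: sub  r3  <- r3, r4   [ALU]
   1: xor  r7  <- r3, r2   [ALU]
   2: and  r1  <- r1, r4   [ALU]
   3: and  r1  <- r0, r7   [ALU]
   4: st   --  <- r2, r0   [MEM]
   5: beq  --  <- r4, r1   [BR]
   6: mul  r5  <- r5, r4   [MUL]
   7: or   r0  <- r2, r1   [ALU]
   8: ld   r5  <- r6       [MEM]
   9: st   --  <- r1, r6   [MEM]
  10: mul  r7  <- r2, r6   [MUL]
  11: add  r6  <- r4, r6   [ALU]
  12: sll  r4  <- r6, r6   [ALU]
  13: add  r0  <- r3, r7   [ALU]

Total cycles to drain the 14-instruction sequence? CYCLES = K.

[0] i0  sub.ALU  -- RAW r3
[1] i1&i2  xor.ALU;and.ALU  -- dual
[2] i3&i4  and.ALU;st.MEM  -- dual
[3] i5  beq.BR  -- no-port BR/MUL
[4] i6&i7  mul.MUL;or.ALU  -- dual
[5] i8  ld.MEM  -- no-port MEM/MEM
[6] i9&i10  st.MEM;mul.MUL  -- dual
[7] i11  add.ALU  -- RAW r6
[8] i12&i13  sll.ALU;add.ALU  -- dual

CYCLES = 9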